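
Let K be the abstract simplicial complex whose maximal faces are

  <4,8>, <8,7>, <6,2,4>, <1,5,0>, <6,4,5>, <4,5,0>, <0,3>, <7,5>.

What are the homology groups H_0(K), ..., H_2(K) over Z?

H_0 = Z,  H_1 = Z,  H_2 = 0.

Order the vertices as 0 < 1 < 2 < 3 < 4 < 5 < 6 < 7 < 8. Listing each simplex with vertices in this order, K has dimension 2 with simplices:

  0-simplices (9): [0], [1], [2], [3], [4], [5], [6], [7], [8]
  1-simplices (13): [0,1], [0,3], [0,4], [0,5], [1,5], [2,4], [2,6], [4,5], [4,6], [4,8], [5,6], [5,7], [7,8]
  2-simplices (4): [0,1,5], [0,4,5], [2,4,6], [4,5,6]

Hence C_0 ≅ Z^9, C_1 ≅ Z^13, C_2 ≅ Z^4.

∂_1: C_1 → C_0 is given by ∂[p,q] = [q] − [p]. For instance
  ∂[2,6] = [6] − [2].
As a 9×13 matrix over Z this has rank 8, with invariant factors (1,1,1,1,1,1,1,1).

∂_2: C_2 → C_1 acts by ∂[p,q,r] = [q,r] − [p,r] + [p,q]. For instance
  ∂[2,4,6] = [4,6] − [2,6] + [2,4],
  ∂[4,5,6] = [5,6] − [4,6] + [4,5].
The resulting 13×4 matrix has rank 4, and its Smith normal form has invariant factors (1,1,1,1).

Now H_k = ker ∂_k / im ∂_{k+1}, so:

  H_0: rank C_0 − rank ∂_1 = 9 − 8 = 1, and the invariant factors of ∂_1 are all 1, so H_0 ≅ Z.
  H_1: rank ker ∂_1 − rank ∂_2 = (13 − 8) − 4 = 1, and the invariant factors of ∂_2 are all 1, so H_1 ≅ Z.
  H_2: rank ker ∂_2 − rank ∂_3 = (4 − 4) − 0 = 0, and there is no ∂_3, so H_2 ≅ 0.

As a check, the Euler characteristic is 9 − 13 + 4 = 0, which agrees with 1 − 1 + 0 = 0.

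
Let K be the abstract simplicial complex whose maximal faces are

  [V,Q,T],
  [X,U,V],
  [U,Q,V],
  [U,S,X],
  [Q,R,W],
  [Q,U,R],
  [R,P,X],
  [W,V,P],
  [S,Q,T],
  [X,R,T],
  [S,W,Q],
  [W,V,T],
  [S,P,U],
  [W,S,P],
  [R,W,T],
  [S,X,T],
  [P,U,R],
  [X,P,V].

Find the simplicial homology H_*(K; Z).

H_0 = Z,  H_1 = Z ⊕ Z/2,  H_2 = 0.

Take the total order P < Q < R < S < T < U < V < W < X on the vertex set. Then K (dimension 2) consists of the simplices:

  0-simplices (9): P, Q, R, S, T, U, V, W, X
  1-simplices (27): PR, PS, PU, PV, PW, PX, QR, QS, QT, QU, QV, QW, RT, RU, RW, RX, ST, SU, SW, SX, TV, TW, TX, UV, UX, VW, VX
  2-simplices (18): PRU, PRX, PSU, PSW, PVW, PVX, QRU, QRW, QST, QSW, QTV, QUV, RTW, RTX, STX, SUX, TVW, UVX

so the chain groups are C_0 ≅ Z^9, C_1 ≅ Z^27, C_2 ≅ Z^18.

The boundary map ∂_1: C_1 → C_0 sends each edge [p,q] (with p < q) to q − p. For instance
  ∂ST = T − S.
The resulting 9×27 matrix has rank 8, and its Smith normal form has invariant factors (1,1,1,1,1,1,1,1).

Boundary ∂_2: C_2 → C_1 sends each 2-simplex [p,q,r] to [q,r] − [p,r] + [p,q]. For instance
  ∂TVW = VW − TW + TV,
  ∂QTV = TV − QV + QT.
The resulting 27×18 matrix has rank 18, and its Smith normal form has invariant factors (1,1,1,1,1,1,1,1,1,1,1,1,1,1,1,1,1,2).

From H_k ≅ ker(∂_k) / im(∂_{k+1}) we obtain:

  H_0: rank C_0 − rank ∂_1 = 9 − 8 = 1, and the invariant factors of ∂_1 are all 1, so H_0 ≅ Z.
  H_1: rank ker ∂_1 − rank ∂_2 = (27 − 8) − 18 = 1, and ∂_2 has invariant factor 2 > 1, so H_1 ≅ Z ⊕ Z/2.
  H_2: rank ker ∂_2 − rank ∂_3 = (18 − 18) − 0 = 0, and there is no ∂_3, so H_2 ≅ 0.

(K is a triangulation of the Klein bottle.)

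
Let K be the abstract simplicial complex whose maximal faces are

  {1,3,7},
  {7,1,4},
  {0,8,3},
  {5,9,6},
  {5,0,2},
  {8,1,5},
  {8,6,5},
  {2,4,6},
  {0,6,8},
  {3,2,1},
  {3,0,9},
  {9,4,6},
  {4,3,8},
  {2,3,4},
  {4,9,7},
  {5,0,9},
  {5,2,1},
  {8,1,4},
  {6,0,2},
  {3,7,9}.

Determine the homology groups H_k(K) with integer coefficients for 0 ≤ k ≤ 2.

H_0 = Z,  H_1 = Z ⊕ Z/2Z,  H_2 = 0.

Order the vertices as 0 < 1 < 2 < 3 < 4 < 5 < 6 < 7 < 8 < 9. Listing each simplex with vertices in this order, K has dimension 2 with simplices:

  0-simplices (10): [0], [1], [2], [3], [4], [5], [6], [7], [8], [9]
  1-simplices (30): (30 of them)
  2-simplices (20): (20 of them)

Hence C_0 ≅ Z^10, C_1 ≅ Z^30, C_2 ≅ Z^20.

The boundary map ∂_1: C_1 → C_0 maps an edge to its endpoints' difference, ∂[p,q] = q − p. For instance
  ∂[6,9] = [9] − [6].
As a 10×30 matrix over Z this has rank 9, with invariant factors (1,1,1,1,1,1,1,1,1).

The boundary map ∂_2: C_2 → C_1 acts by ∂[p,q,r] = [q,r] − [p,r] + [p,q]. For instance
  ∂[2,4,6] = [4,6] − [2,6] + [2,4],
  ∂[3,4,8] = [4,8] − [3,8] + [3,4].
The 30×20 boundary matrix has rank 20 and Smith normal form diag(1,1,1,1,1,1,1,1,1,1,1,1,1,1,1,1,1,1,1,2).

Computing H_k = (kernel of ∂_k) / (image of ∂_{k+1}):

  H_0: rank C_0 − rank ∂_1 = 10 − 9 = 1, and the invariant factors of ∂_1 are all 1, so H_0 ≅ Z.
  H_1: rank ker ∂_1 − rank ∂_2 = (30 − 9) − 20 = 1, and ∂_2 has invariant factor 2 > 1, so H_1 ≅ Z ⊕ Z/2Z.
  H_2: rank ker ∂_2 − rank ∂_3 = (20 − 20) − 0 = 0, and there is no ∂_3, so H_2 ≅ 0.

As a check, the Euler characteristic is 10 − 30 + 20 = 0, which agrees with 1 − 1 + 0 = 0.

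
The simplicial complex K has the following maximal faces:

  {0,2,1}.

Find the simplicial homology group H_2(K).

Fix the vertex order 0 < 1 < 2 and write every simplex with vertices in increasing order. Then dim K = 2 and the simplices of K are:

  0-simplices (3): [0], [1], [2]
  1-simplices (3): [0,1], [0,2], [1,2]
  2-simplices (1): [0,1,2]

Hence C_0 ≅ Z^3, C_1 ≅ Z^3, C_2 ≅ Z^1.

Boundary ∂_1: C_1 → C_0 maps an edge to its endpoints' difference, ∂[p,q] = q − p.
As a 3×3 matrix over Z this has rank 2, with invariant factors (1,1).

Boundary ∂_2: C_2 → C_1 maps a triangle to the signed sum of its edges. For instance
  ∂[0,1,2] = [1,2] − [0,2] + [0,1].
The resulting 3×1 matrix has rank 1, and its Smith normal form has invariant factors (1).

From H_k ≅ ker(∂_k) / im(∂_{k+1}) we obtain:

  H_2: rank ker ∂_2 − rank ∂_3 = (1 − 1) − 0 = 0, and there is no ∂_3, so H_2 ≅ 0.

(K is a triangulation of the 2-simplex.)

H_2 = 0.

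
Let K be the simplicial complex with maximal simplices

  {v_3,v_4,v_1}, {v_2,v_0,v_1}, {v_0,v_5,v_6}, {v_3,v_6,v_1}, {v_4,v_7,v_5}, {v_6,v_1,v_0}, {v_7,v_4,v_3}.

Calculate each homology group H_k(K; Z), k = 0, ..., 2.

Take the total order v_0 < v_1 < v_2 < v_3 < v_4 < v_5 < v_6 < v_7 on the vertex set. Then K (dimension 2) consists of the simplices:

  0-simplices (8): [v_0], [v_1], [v_2], [v_3], [v_4], [v_5], [v_6], [v_7]
  1-simplices (15): (15 of them)
  2-simplices (7): [v_0,v_1,v_2], [v_0,v_1,v_6], [v_0,v_5,v_6], [v_1,v_3,v_4], [v_1,v_3,v_6], [v_3,v_4,v_7], [v_4,v_5,v_7]

Hence C_0 ≅ Z^8, C_1 ≅ Z^15, C_2 ≅ Z^7.

The boundary map ∂_1: C_1 → C_0 sends each edge [p,q] (with p < q) to q − p. For instance
  ∂[v_1,v_3] = [v_3] − [v_1].
The resulting 8×15 matrix has rank 7, and its Smith normal form has invariant factors (1,1,1,1,1,1,1).

The boundary map ∂_2: C_2 → C_1 acts by ∂[p,q,r] = [q,r] − [p,r] + [p,q]. For instance
  ∂[v_0,v_1,v_2] = [v_1,v_2] − [v_0,v_2] + [v_0,v_1],
  ∂[v_3,v_4,v_7] = [v_4,v_7] − [v_3,v_7] + [v_3,v_4].
The 15×7 boundary matrix has rank 7 and Smith normal form diag(1,1,1,1,1,1,1).

From H_k ≅ ker(∂_k) / im(∂_{k+1}) we obtain:

  H_0: rank C_0 − rank ∂_1 = 8 − 7 = 1, and the invariant factors of ∂_1 are all 1, so H_0 ≅ Z.
  H_1: rank ker ∂_1 − rank ∂_2 = (15 − 7) − 7 = 1, and the invariant factors of ∂_2 are all 1, so H_1 ≅ Z.
  H_2: rank ker ∂_2 − rank ∂_3 = (7 − 7) − 0 = 0, and there is no ∂_3, so H_2 ≅ 0.

H_0 ≅ Z,  H_1 ≅ Z,  H_2 = 0.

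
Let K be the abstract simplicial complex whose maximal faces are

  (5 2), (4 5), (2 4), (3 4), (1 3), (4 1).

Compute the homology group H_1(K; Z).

H_1 = Z^2.

K has 5 vertices, 6 edges.
rank ∂_1 = 4, rank ∂_2 = 0 ⇒ b_1 = 6 − 4 − 0 = 2. So H_1 = Z^2.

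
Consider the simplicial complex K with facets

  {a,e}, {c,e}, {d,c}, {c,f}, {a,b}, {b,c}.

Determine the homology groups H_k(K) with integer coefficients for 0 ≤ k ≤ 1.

H_0 = Z,  H_1 = Z.

Take the total order a < b < c < d < e < f on the vertex set. Then K (dimension 1) consists of the simplices:

  0-simplices (6): a, b, c, d, e, f
  1-simplices (6): ab, ae, bc, cd, ce, cf

Hence C_0 ≅ Z^6, C_1 ≅ Z^6.

Boundary ∂_1: C_1 → C_0 maps an edge to its endpoints' difference, ∂[p,q] = q − p. For instance
  ∂ae = e − a.
The 6×6 boundary matrix has rank 5 and Smith normal form diag(1,1,1,1,1).

From H_k ≅ ker(∂_k) / im(∂_{k+1}) we obtain:

  H_0: rank C_0 − rank ∂_1 = 6 − 5 = 1, and the invariant factors of ∂_1 are all 1, so H_0 = Z.
  H_1: rank ker ∂_1 − rank ∂_2 = (6 − 5) − 0 = 1, and there is no ∂_2, so H_1 = Z.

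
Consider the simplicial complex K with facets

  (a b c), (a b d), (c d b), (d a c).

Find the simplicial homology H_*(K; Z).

We work with the vertex ordering a < b < c < d. The simplices of K, each written with vertices in increasing order, are:

  0-simplices (4): a, b, c, d
  1-simplices (6): ab, ac, ad, bc, bd, cd
  2-simplices (4): abc, abd, acd, bcd

giving chain groups C_0 ≅ Z^4, C_1 ≅ Z^6, C_2 ≅ Z^4.

∂_1: C_1 → C_0 is given by ∂[p,q] = [q] − [p]. For instance
  ∂ab = b − a.
The resulting 4×6 matrix has rank 3, and its Smith normal form has invariant factors (1,1,1).

∂_2: C_2 → C_1 maps a triangle to the signed sum of its edges. For instance
  ∂acd = cd − ad + ac,
  ∂abd = bd − ad + ab.
The 6×4 boundary matrix has rank 3 and Smith normal form diag(1,1,1).

Now H_k = ker ∂_k / im ∂_{k+1}, so:

  H_0: rank C_0 − rank ∂_1 = 4 − 3 = 1, and the invariant factors of ∂_1 are all 1, so H_0 = Z.
  H_1: rank ker ∂_1 − rank ∂_2 = (6 − 3) − 3 = 0, and the invariant factors of ∂_2 are all 1, so H_1 = 0.
  H_2: rank ker ∂_2 − rank ∂_3 = (4 − 3) − 0 = 1, and there is no ∂_3, so H_2 = Z.

H_0 = Z,  H_1 = 0,  H_2 = Z.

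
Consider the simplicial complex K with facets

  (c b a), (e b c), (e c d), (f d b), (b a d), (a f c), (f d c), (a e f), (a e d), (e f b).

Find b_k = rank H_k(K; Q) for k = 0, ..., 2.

b_0 = 1, b_1 = 0, b_2 = 0.

Order the vertices as a < b < c < d < e < f. Listing each simplex with vertices in this order, K has dimension 2 with simplices:

  0-simplices (6): a, b, c, d, e, f
  1-simplices (15): ab, ac, ad, ae, af, bc, bd, be, bf, cd, ce, cf, de, df, ef
  2-simplices (10): abc, abd, acf, ade, aef, bce, bdf, bef, cde, cdf

so the chain groups are C_0 ≅ Z^6, C_1 ≅ Z^15, C_2 ≅ Z^10.

The boundary map ∂_1: C_1 → C_0 maps an edge to its endpoints' difference, ∂[p,q] = q − p. For instance
  ∂ef = f − e.
This gives a 6×15 integer matrix of rank 5; reducing to Smith normal form yields diagonal entries (1,1,1,1,1).

∂_2: C_2 → C_1 sends each 2-simplex [p,q,r] to [q,r] − [p,r] + [p,q]. For instance
  ∂abc = bc − ac + ab,
  ∂ade = de − ae + ad.
The resulting 15×10 matrix has rank 10, and its Smith normal form has invariant factors (1,1,1,1,1,1,1,1,1,2).

Computing H_k = (kernel of ∂_k) / (image of ∂_{k+1}):

  H_0: rank C_0 − rank ∂_1 = 6 − 5 = 1, and the invariant factors of ∂_1 are all 1, so H_0 ≅ Z.
  H_1: rank ker ∂_1 − rank ∂_2 = (15 − 5) − 10 = 0, and ∂_2 has invariant factor 2 > 1, so H_1 ≅ Z_2.
  H_2: rank ker ∂_2 − rank ∂_3 = (10 − 10) − 0 = 0, and there is no ∂_3, so H_2 ≅ 0.

(K is a triangulation of the real projective plane RP^2.)

Hence the Betti numbers are b_0 = 1, b_1 = 0, b_2 = 0.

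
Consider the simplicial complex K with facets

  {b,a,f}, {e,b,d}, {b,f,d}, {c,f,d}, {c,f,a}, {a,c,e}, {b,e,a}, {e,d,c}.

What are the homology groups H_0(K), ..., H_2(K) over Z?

We work with the vertex ordering a < b < c < d < e < f. The simplices of K, each written with vertices in increasing order, are:

  0-simplices (6): a, b, c, d, e, f
  1-simplices (12): ab, ac, ae, af, bd, be, bf, cd, ce, cf, de, df
  2-simplices (8): abe, abf, ace, acf, bde, bdf, cde, cdf

giving chain groups C_0 ≅ Z^6, C_1 ≅ Z^12, C_2 ≅ Z^8.

The boundary map ∂_1: C_1 → C_0 maps an edge to its endpoints' difference, ∂[p,q] = q − p. For instance
  ∂df = f − d.
The 6×12 boundary matrix has rank 5 and Smith normal form diag(1,1,1,1,1).

Boundary ∂_2: C_2 → C_1 acts by ∂[p,q,r] = [q,r] − [p,r] + [p,q]. For instance
  ∂abe = be − ae + ab,
  ∂acf = cf − af + ac.
As a 12×8 matrix over Z this has rank 7, with invariant factors (1,1,1,1,1,1,1).

Computing H_k = (kernel of ∂_k) / (image of ∂_{k+1}):

  H_0: rank C_0 − rank ∂_1 = 6 − 5 = 1, and the invariant factors of ∂_1 are all 1, so H_0 = Z.
  H_1: rank ker ∂_1 − rank ∂_2 = (12 − 5) − 7 = 0, and the invariant factors of ∂_2 are all 1, so H_1 = 0.
  H_2: rank ker ∂_2 − rank ∂_3 = (8 − 7) − 0 = 1, and there is no ∂_3, so H_2 = Z.

As a check, the Euler characteristic is 6 − 12 + 8 = 2, which agrees with 1 − 0 + 1 = 2.

H_0 = Z,  H_1 = 0,  H_2 = Z.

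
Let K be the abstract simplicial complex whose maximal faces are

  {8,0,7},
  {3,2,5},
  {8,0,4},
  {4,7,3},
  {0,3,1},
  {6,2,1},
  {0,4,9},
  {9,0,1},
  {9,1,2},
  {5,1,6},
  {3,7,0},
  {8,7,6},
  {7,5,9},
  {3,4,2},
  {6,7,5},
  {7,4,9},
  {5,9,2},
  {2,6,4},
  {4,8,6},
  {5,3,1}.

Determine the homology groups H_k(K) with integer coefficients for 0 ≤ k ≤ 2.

Order the vertices as 0 < 1 < 2 < 3 < 4 < 5 < 6 < 7 < 8 < 9. Listing each simplex with vertices in this order, K has dimension 2 with simplices:

  0-simplices (10): [0], [1], [2], [3], [4], [5], [6], [7], [8], [9]
  1-simplices (30): (30 of them)
  2-simplices (20): (20 of them)

giving chain groups C_0 ≅ Z^10, C_1 ≅ Z^30, C_2 ≅ Z^20.

The boundary map ∂_1: C_1 → C_0 sends each edge [p,q] (with p < q) to q − p.
The 10×30 boundary matrix has rank 9 and Smith normal form diag(1,1,1,1,1,1,1,1,1).

The boundary map ∂_2: C_2 → C_1 sends each 2-simplex [p,q,r] to [q,r] − [p,r] + [p,q]. For instance
  ∂[6,7,8] = [7,8] − [6,8] + [6,7],
  ∂[4,7,9] = [7,9] − [4,9] + [4,7].
The 30×20 boundary matrix has rank 20 and Smith normal form diag(1,1,1,1,1,1,1,1,1,1,1,1,1,1,1,1,1,1,1,2).

Now H_k = ker ∂_k / im ∂_{k+1}, so:

  H_0: rank C_0 − rank ∂_1 = 10 − 9 = 1, and the invariant factors of ∂_1 are all 1, so H_0 = Z.
  H_1: rank ker ∂_1 − rank ∂_2 = (30 − 9) − 20 = 1, and ∂_2 has invariant factor 2 > 1, so H_1 = Z ⊕ Z/2Z.
  H_2: rank ker ∂_2 − rank ∂_3 = (20 − 20) − 0 = 0, and there is no ∂_3, so H_2 = 0.

As a check, the Euler characteristic is 10 − 30 + 20 = 0, which agrees with 1 − 1 + 0 = 0.

H_0 ≅ Z,  H_1 ≅ Z ⊕ Z/2Z,  H_2 = 0.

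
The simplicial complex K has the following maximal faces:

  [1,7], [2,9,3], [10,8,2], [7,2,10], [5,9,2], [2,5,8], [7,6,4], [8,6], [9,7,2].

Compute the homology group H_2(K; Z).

Take the total order 1 < 2 < 3 < 4 < 5 < 6 < 7 < 8 < 9 < 10 on the vertex set. Then K (dimension 2) consists of the simplices:

  0-simplices (10): [1], [2], [3], [4], [5], [6], [7], [8], [9], [10]
  1-simplices (17): [1,7], [2,3], [2,5], [2,7], [2,8], [2,9], [2,10], [3,9], [4,6], [4,7], [5,8], [5,9], [6,7], [6,8], [7,9], [7,10], [8,10]
  2-simplices (7): [2,3,9], [2,5,8], [2,5,9], [2,7,9], [2,7,10], [2,8,10], [4,6,7]

so the chain groups are C_0 ≅ Z^10, C_1 ≅ Z^17, C_2 ≅ Z^7.

Boundary ∂_1: C_1 → C_0 maps an edge to its endpoints' difference, ∂[p,q] = q − p. For instance
  ∂[6,8] = [8] − [6].
The 10×17 boundary matrix has rank 9 and Smith normal form diag(1,1,1,1,1,1,1,1,1).

Boundary ∂_2: C_2 → C_1 sends each 2-simplex [p,q,r] to [q,r] − [p,r] + [p,q]. For instance
  ∂[2,7,9] = [7,9] − [2,9] + [2,7],
  ∂[2,5,8] = [5,8] − [2,8] + [2,5].
This gives a 17×7 integer matrix of rank 7; reducing to Smith normal form yields diagonal entries (1,1,1,1,1,1,1).

From H_k ≅ ker(∂_k) / im(∂_{k+1}) we obtain:

  H_2: rank ker ∂_2 − rank ∂_3 = (7 − 7) − 0 = 0, and there is no ∂_3, so H_2 = 0.

H_2 ≅ 0.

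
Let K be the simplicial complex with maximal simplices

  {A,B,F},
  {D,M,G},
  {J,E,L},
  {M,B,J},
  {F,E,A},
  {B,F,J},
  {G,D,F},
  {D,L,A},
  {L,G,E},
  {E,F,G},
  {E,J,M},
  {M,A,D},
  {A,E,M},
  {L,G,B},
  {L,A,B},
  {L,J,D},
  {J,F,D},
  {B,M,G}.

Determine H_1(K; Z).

H_1 ≅ Z^2.

Order the vertices as A < B < D < E < F < G < J < L < M. Listing each simplex with vertices in this order, K has dimension 2 with simplices:

  0-simplices (9): A, B, D, E, F, G, J, L, M
  1-simplices (27): AB, AD, AE, AF, AL, AM, BF, BG, BJ, BL, BM, DF, DG, DJ, DL, DM, EF, EG, EJ, EL, EM, FG, FJ, GL, GM, JL, JM
  2-simplices (18): ABF, ABL, ADL, ADM, AEF, AEM, BFJ, BGL, BGM, BJM, DFG, DFJ, DGM, DJL, EFG, EGL, EJL, EJM

so the chain groups are C_0 ≅ Z^9, C_1 ≅ Z^27, C_2 ≅ Z^18.

Boundary ∂_1: C_1 → C_0 sends each edge [p,q] (with p < q) to q − p. For instance
  ∂DL = L − D.
As a 9×27 matrix over Z this has rank 8, with invariant factors (1,1,1,1,1,1,1,1).

The boundary map ∂_2: C_2 → C_1 acts by ∂[p,q,r] = [q,r] − [p,r] + [p,q]. For instance
  ∂DFJ = FJ − DJ + DF,
  ∂BGL = GL − BL + BG.
The resulting 27×18 matrix has rank 17, and its Smith normal form has invariant factors (1,1,1,1,1,1,1,1,1,1,1,1,1,1,1,1,1).

Reading off H_k = ker ∂_k / im ∂_{k+1}:

  H_1: rank ker ∂_1 − rank ∂_2 = (27 − 8) − 17 = 2, and the invariant factors of ∂_2 are all 1, so H_1 ≅ Z^2.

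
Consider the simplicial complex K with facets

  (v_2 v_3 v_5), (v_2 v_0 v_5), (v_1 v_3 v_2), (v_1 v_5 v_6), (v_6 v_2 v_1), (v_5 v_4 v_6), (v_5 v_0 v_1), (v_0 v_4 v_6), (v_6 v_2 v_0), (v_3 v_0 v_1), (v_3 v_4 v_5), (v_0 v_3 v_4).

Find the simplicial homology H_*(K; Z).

Order the vertices as v_0 < v_1 < v_2 < v_3 < v_4 < v_5 < v_6. Listing each simplex with vertices in this order, K has dimension 2 with simplices:

  0-simplices (7): [v_0], [v_1], [v_2], [v_3], [v_4], [v_5], [v_6]
  1-simplices (18): (18 of them)
  2-simplices (12): (12 of them)

giving chain groups C_0 ≅ Z^7, C_1 ≅ Z^18, C_2 ≅ Z^12.

Boundary ∂_1: C_1 → C_0 sends each edge [p,q] (with p < q) to q − p. For instance
  ∂[v_3,v_5] = [v_5] − [v_3].
This gives a 7×18 integer matrix of rank 6; reducing to Smith normal form yields diagonal entries (1,1,1,1,1,1).

The boundary map ∂_2: C_2 → C_1 sends each 2-simplex [p,q,r] to [q,r] − [p,r] + [p,q]. For instance
  ∂[v_0,v_4,v_6] = [v_4,v_6] − [v_0,v_6] + [v_0,v_4],
  ∂[v_3,v_4,v_5] = [v_4,v_5] − [v_3,v_5] + [v_3,v_4].
The 18×12 boundary matrix has rank 12 and Smith normal form diag(1,1,1,1,1,1,1,1,1,1,1,2).

Computing H_k = (kernel of ∂_k) / (image of ∂_{k+1}):

  H_0: rank C_0 − rank ∂_1 = 7 − 6 = 1, and the invariant factors of ∂_1 are all 1, so H_0 = Z.
  H_1: rank ker ∂_1 − rank ∂_2 = (18 − 6) − 12 = 0, and ∂_2 has invariant factor 2 > 1, so H_1 = Z/2.
  H_2: rank ker ∂_2 − rank ∂_3 = (12 − 12) − 0 = 0, and there is no ∂_3, so H_2 = 0.

As a check, the Euler characteristic is 7 − 18 + 12 = 1, which agrees with 1 − 0 + 0 = 1.

H_0 ≅ Z,  H_1 ≅ Z/2,  H_2 = 0.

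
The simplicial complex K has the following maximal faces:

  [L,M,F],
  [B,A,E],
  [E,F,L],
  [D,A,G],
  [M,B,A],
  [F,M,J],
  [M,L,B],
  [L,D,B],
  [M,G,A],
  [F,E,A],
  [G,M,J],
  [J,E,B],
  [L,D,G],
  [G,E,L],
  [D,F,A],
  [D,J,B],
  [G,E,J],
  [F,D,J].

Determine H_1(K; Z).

K has 9 vertices, 27 edges, 18 triangles.
rank ∂_1 = 8, rank ∂_2 = 17 ⇒ b_1 = 27 − 8 − 17 = 2; all invariant factors of ∂_2 are 1 so no torsion. So H_1 ≅ Z^2.

H_1 ≅ Z^2.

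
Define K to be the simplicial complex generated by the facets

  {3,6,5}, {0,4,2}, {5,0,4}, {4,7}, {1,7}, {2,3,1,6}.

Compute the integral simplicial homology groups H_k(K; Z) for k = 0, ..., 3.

H_0 ≅ Z,  H_1 ≅ Z^2,  H_2 = 0,  H_3 = 0.

Fix the vertex order 0 < 1 < 2 < 3 < 4 < 5 < 6 < 7 and write every simplex with vertices in increasing order. Then dim K = 3 and the simplices of K are:

  0-simplices (8): [0], [1], [2], [3], [4], [5], [6], [7]
  1-simplices (15): [0,2], [0,4], [0,5], [1,2], [1,3], [1,6], [1,7], [2,3], [2,4], [2,6], [3,5], [3,6], [4,5], [4,7], [5,6]
  2-simplices (7): [0,2,4], [0,4,5], [1,2,3], [1,2,6], [1,3,6], [2,3,6], [3,5,6]
  3-simplices (1): [1,2,3,6]

so the chain groups are C_0 ≅ Z^8, C_1 ≅ Z^15, C_2 ≅ Z^7, C_3 ≅ Z^1.

∂_1: C_1 → C_0 is given by ∂[p,q] = [q] − [p]. For instance
  ∂[2,6] = [6] − [2].
As a 8×15 matrix over Z this has rank 7, with invariant factors (1,1,1,1,1,1,1).

∂_2: C_2 → C_1 acts by ∂[p,q,r] = [q,r] − [p,r] + [p,q]. For instance
  ∂[1,2,6] = [2,6] − [1,6] + [1,2],
  ∂[2,3,6] = [3,6] − [2,6] + [2,3].
This gives a 15×7 integer matrix of rank 6; reducing to Smith normal form yields diagonal entries (1,1,1,1,1,1).

Boundary ∂_3: C_3 → C_2 sends each 3-simplex σ to the alternating sum Σ_i (−1)^i (σ with its i-th vertex removed). For instance
  ∂[1,2,3,6] = [2,3,6] − [1,3,6] + [1,2,6] − [1,2,3].
The resulting 7×1 matrix has rank 1, and its Smith normal form has invariant factors (1).

Now H_k = ker ∂_k / im ∂_{k+1}, so:

  H_0: rank C_0 − rank ∂_1 = 8 − 7 = 1, and the invariant factors of ∂_1 are all 1, so H_0 = Z.
  H_1: rank ker ∂_1 − rank ∂_2 = (15 − 7) − 6 = 2, and the invariant factors of ∂_2 are all 1, so H_1 = Z^2.
  H_2: rank ker ∂_2 − rank ∂_3 = (7 − 6) − 1 = 0, and the invariant factors of ∂_3 are all 1, so H_2 = 0.
  H_3: rank ker ∂_3 − rank ∂_4 = (1 − 1) − 0 = 0, and there is no ∂_4, so H_3 = 0.

As a check, the Euler characteristic is 8 − 15 + 7 − 1 = -1, which agrees with 1 − 2 + 0 − 0 = -1.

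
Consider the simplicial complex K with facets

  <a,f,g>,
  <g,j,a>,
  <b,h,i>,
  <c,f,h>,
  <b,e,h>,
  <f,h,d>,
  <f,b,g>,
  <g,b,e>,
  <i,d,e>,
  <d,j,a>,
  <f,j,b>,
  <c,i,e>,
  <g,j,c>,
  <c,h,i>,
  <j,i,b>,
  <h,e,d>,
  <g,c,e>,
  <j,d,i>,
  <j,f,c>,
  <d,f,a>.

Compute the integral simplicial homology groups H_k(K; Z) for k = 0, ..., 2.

K has 10 vertices, 30 edges, 20 triangles.
rank ∂_0 = 0, rank ∂_1 = 9 ⇒ b_0 = 10 − 0 − 9 = 1; all invariant factors of ∂_1 are 1 so no torsion. So H_0 ≅ Z.
rank ∂_1 = 9, rank ∂_2 = 20 ⇒ b_1 = 30 − 9 − 20 = 1; ∂_2 has invariant factor(s) [2] giving torsion. So H_1 ≅ Z ⊕ Z/2.
rank ∂_2 = 20, rank ∂_3 = 0 ⇒ b_2 = 20 − 20 − 0 = 0. So H_2 ≅ 0.

H_0 ≅ Z,  H_1 ≅ Z ⊕ Z/2,  H_2 = 0.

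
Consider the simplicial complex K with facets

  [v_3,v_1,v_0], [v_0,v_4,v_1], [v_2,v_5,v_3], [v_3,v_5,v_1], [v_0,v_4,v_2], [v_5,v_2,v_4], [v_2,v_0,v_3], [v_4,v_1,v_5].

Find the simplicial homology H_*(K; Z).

K has 6 vertices, 12 edges, 8 triangles.
rank ∂_0 = 0, rank ∂_1 = 5 ⇒ b_0 = 6 − 0 − 5 = 1; all invariant factors of ∂_1 are 1 so no torsion. So H_0 = Z.
rank ∂_1 = 5, rank ∂_2 = 7 ⇒ b_1 = 12 − 5 − 7 = 0; all invariant factors of ∂_2 are 1 so no torsion. So H_1 = 0.
rank ∂_2 = 7, rank ∂_3 = 0 ⇒ b_2 = 8 − 7 − 0 = 1. So H_2 = Z.

H_0 ≅ Z,  H_1 = 0,  H_2 ≅ Z.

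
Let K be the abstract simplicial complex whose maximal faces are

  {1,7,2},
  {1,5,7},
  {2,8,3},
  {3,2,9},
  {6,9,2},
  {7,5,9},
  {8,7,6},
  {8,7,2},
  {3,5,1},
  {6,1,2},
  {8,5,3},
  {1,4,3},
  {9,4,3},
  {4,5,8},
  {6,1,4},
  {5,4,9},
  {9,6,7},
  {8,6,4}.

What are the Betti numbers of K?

b_0 = 1, b_1 = 1, b_2 = 0.

Order the vertices as 1 < 2 < 3 < 4 < 5 < 6 < 7 < 8 < 9. Listing each simplex with vertices in this order, K has dimension 2 with simplices:

  0-simplices (9): [1], [2], [3], [4], [5], [6], [7], [8], [9]
  1-simplices (27): (27 of them)
  2-simplices (18): [1,2,6], [1,2,7], [1,3,4], [1,3,5], [1,4,6], [1,5,7], [2,3,8], [2,3,9], [2,6,9], [2,7,8], [3,4,9], [3,5,8], [4,5,8], [4,5,9], [4,6,8], [5,7,9], [6,7,8], [6,7,9]

so the chain groups are C_0 ≅ Z^9, C_1 ≅ Z^27, C_2 ≅ Z^18.

The boundary map ∂_1: C_1 → C_0 maps an edge to its endpoints' difference, ∂[p,q] = q − p. For instance
  ∂[1,6] = [6] − [1].
The 9×27 boundary matrix has rank 8 and Smith normal form diag(1,1,1,1,1,1,1,1).

∂_2: C_2 → C_1 acts by ∂[p,q,r] = [q,r] − [p,r] + [p,q]. For instance
  ∂[4,5,8] = [5,8] − [4,8] + [4,5],
  ∂[1,3,4] = [3,4] − [1,4] + [1,3].
This gives a 27×18 integer matrix of rank 18; reducing to Smith normal form yields diagonal entries (1,1,1,1,1,1,1,1,1,1,1,1,1,1,1,1,1,2).

Reading off H_k = ker ∂_k / im ∂_{k+1}:

  H_0: rank C_0 − rank ∂_1 = 9 − 8 = 1, and the invariant factors of ∂_1 are all 1, so H_0 ≅ Z.
  H_1: rank ker ∂_1 − rank ∂_2 = (27 − 8) − 18 = 1, and ∂_2 has invariant factor 2 > 1, so H_1 ≅ Z × Z/2.
  H_2: rank ker ∂_2 − rank ∂_3 = (18 − 18) − 0 = 0, and there is no ∂_3, so H_2 ≅ 0.

Hence the Betti numbers are b_0 = 1, b_1 = 1, b_2 = 0.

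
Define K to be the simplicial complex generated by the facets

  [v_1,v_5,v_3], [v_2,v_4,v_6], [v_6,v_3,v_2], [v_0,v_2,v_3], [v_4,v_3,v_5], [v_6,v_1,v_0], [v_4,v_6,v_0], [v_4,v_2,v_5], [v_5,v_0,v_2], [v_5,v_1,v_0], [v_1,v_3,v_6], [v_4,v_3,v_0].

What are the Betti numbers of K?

b_0 = 1, b_1 = 0, b_2 = 0.

We work with the vertex ordering v_0 < v_1 < v_2 < v_3 < v_4 < v_5 < v_6. The simplices of K, each written with vertices in increasing order, are:

  0-simplices (7): [v_0], [v_1], [v_2], [v_3], [v_4], [v_5], [v_6]
  1-simplices (18): (18 of them)
  2-simplices (12): (12 of them)

so the chain groups are C_0 ≅ Z^7, C_1 ≅ Z^18, C_2 ≅ Z^12.

∂_1: C_1 → C_0 is given by ∂[p,q] = [q] − [p].
The 7×18 boundary matrix has rank 6 and Smith normal form diag(1,1,1,1,1,1).

∂_2: C_2 → C_1 acts by ∂[p,q,r] = [q,r] − [p,r] + [p,q]. For instance
  ∂[v_0,v_3,v_4] = [v_3,v_4] − [v_0,v_4] + [v_0,v_3],
  ∂[v_2,v_3,v_6] = [v_3,v_6] − [v_2,v_6] + [v_2,v_3].
As a 18×12 matrix over Z this has rank 12, with invariant factors (1,1,1,1,1,1,1,1,1,1,1,2).

From H_k ≅ ker(∂_k) / im(∂_{k+1}) we obtain:

  H_0: rank C_0 − rank ∂_1 = 7 − 6 = 1, and the invariant factors of ∂_1 are all 1, so H_0 ≅ Z.
  H_1: rank ker ∂_1 − rank ∂_2 = (18 − 6) − 12 = 0, and ∂_2 has invariant factor 2 > 1, so H_1 ≅ Z/2.
  H_2: rank ker ∂_2 − rank ∂_3 = (12 − 12) − 0 = 0, and there is no ∂_3, so H_2 ≅ 0.

As a check, the Euler characteristic is 7 − 18 + 12 = 1, which agrees with 1 − 0 + 0 = 1.

Hence the Betti numbers are b_0 = 1, b_1 = 0, b_2 = 0.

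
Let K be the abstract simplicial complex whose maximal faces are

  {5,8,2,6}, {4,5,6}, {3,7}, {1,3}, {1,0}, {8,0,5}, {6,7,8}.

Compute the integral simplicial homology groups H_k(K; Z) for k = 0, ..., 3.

H_0 = Z,  H_1 = Z,  H_2 = 0,  H_3 = 0.

We work with the vertex ordering 0 < 1 < 2 < 3 < 4 < 5 < 6 < 7 < 8. The simplices of K, each written with vertices in increasing order, are:

  0-simplices (9): [0], [1], [2], [3], [4], [5], [6], [7], [8]
  1-simplices (15): [0,1], [0,5], [0,8], [1,3], [2,5], [2,6], [2,8], [3,7], [4,5], [4,6], [5,6], [5,8], [6,7], [6,8], [7,8]
  2-simplices (7): [0,5,8], [2,5,6], [2,5,8], [2,6,8], [4,5,6], [5,6,8], [6,7,8]
  3-simplices (1): [2,5,6,8]

so the chain groups are C_0 ≅ Z^9, C_1 ≅ Z^15, C_2 ≅ Z^7, C_3 ≅ Z^1.

Boundary ∂_1: C_1 → C_0 maps an edge to its endpoints' difference, ∂[p,q] = q − p. For instance
  ∂[4,5] = [5] − [4].
The resulting 9×15 matrix has rank 8, and its Smith normal form has invariant factors (1,1,1,1,1,1,1,1).

∂_2: C_2 → C_1 acts by ∂[p,q,r] = [q,r] − [p,r] + [p,q]. For instance
  ∂[2,6,8] = [6,8] − [2,8] + [2,6],
  ∂[5,6,8] = [6,8] − [5,8] + [5,6].
As a 15×7 matrix over Z this has rank 6, with invariant factors (1,1,1,1,1,1).

∂_3: C_3 → C_2 sends each 3-simplex σ to the alternating sum Σ_i (−1)^i (σ with its i-th vertex removed). For instance
  ∂[2,5,6,8] = [5,6,8] − [2,6,8] + [2,5,8] − [2,5,6].
As a 7×1 matrix over Z this has rank 1, with invariant factors (1).

Now H_k = ker ∂_k / im ∂_{k+1}, so:

  H_0: rank C_0 − rank ∂_1 = 9 − 8 = 1, and the invariant factors of ∂_1 are all 1, so H_0 ≅ Z.
  H_1: rank ker ∂_1 − rank ∂_2 = (15 − 8) − 6 = 1, and the invariant factors of ∂_2 are all 1, so H_1 ≅ Z.
  H_2: rank ker ∂_2 − rank ∂_3 = (7 − 6) − 1 = 0, and the invariant factors of ∂_3 are all 1, so H_2 ≅ 0.
  H_3: rank ker ∂_3 − rank ∂_4 = (1 − 1) − 0 = 0, and there is no ∂_4, so H_3 ≅ 0.

As a check, the Euler characteristic is 9 − 15 + 7 − 1 = 0, which agrees with 1 − 1 + 0 − 0 = 0.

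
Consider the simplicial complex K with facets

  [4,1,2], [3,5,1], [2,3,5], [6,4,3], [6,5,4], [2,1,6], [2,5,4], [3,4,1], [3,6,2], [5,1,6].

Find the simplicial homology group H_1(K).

H_1 ≅ Z_2.

Fix the vertex order 1 < 2 < 3 < 4 < 5 < 6 and write every simplex with vertices in increasing order. Then dim K = 2 and the simplices of K are:

  0-simplices (6): [1], [2], [3], [4], [5], [6]
  1-simplices (15): [1,2], [1,3], [1,4], [1,5], [1,6], [2,3], [2,4], [2,5], [2,6], [3,4], [3,5], [3,6], [4,5], [4,6], [5,6]
  2-simplices (10): [1,2,4], [1,2,6], [1,3,4], [1,3,5], [1,5,6], [2,3,5], [2,3,6], [2,4,5], [3,4,6], [4,5,6]

giving chain groups C_0 ≅ Z^6, C_1 ≅ Z^15, C_2 ≅ Z^10.

∂_1: C_1 → C_0 sends each edge [p,q] (with p < q) to q − p. For instance
  ∂[1,2] = [2] − [1].
As a 6×15 matrix over Z this has rank 5, with invariant factors (1,1,1,1,1).

The boundary map ∂_2: C_2 → C_1 sends each 2-simplex [p,q,r] to [q,r] − [p,r] + [p,q]. For instance
  ∂[1,2,6] = [2,6] − [1,6] + [1,2],
  ∂[1,5,6] = [5,6] − [1,6] + [1,5].
The resulting 15×10 matrix has rank 10, and its Smith normal form has invariant factors (1,1,1,1,1,1,1,1,1,2).

Now H_k = ker ∂_k / im ∂_{k+1}, so:

  H_1: rank ker ∂_1 − rank ∂_2 = (15 − 5) − 10 = 0, and ∂_2 has invariant factor 2 > 1, so H_1 = Z_2.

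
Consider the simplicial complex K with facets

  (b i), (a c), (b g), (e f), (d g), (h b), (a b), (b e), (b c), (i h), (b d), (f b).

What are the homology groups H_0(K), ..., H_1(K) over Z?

K has 9 vertices, 12 edges.
rank ∂_0 = 0, rank ∂_1 = 8 ⇒ b_0 = 9 − 0 − 8 = 1; all invariant factors of ∂_1 are 1 so no torsion. So H_0 = Z.
rank ∂_1 = 8, rank ∂_2 = 0 ⇒ b_1 = 12 − 8 − 0 = 4. So H_1 = Z^4.

H_0 = Z,  H_1 = Z^4.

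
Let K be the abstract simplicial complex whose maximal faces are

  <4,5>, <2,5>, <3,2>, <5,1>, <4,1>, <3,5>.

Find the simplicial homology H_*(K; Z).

H_0 ≅ Z,  H_1 ≅ Z^2.

Order the vertices as 1 < 2 < 3 < 4 < 5. Listing each simplex with vertices in this order, K has dimension 1 with simplices:

  0-simplices (5): [1], [2], [3], [4], [5]
  1-simplices (6): [1,4], [1,5], [2,3], [2,5], [3,5], [4,5]

Hence C_0 ≅ Z^5, C_1 ≅ Z^6.

The boundary map ∂_1: C_1 → C_0 sends each edge [p,q] (with p < q) to q − p.
The 5×6 boundary matrix has rank 4 and Smith normal form diag(1,1,1,1).

Now H_k = ker ∂_k / im ∂_{k+1}, so:

  H_0: rank C_0 − rank ∂_1 = 5 − 4 = 1, and the invariant factors of ∂_1 are all 1, so H_0 ≅ Z.
  H_1: rank ker ∂_1 − rank ∂_2 = (6 − 4) − 0 = 2, and there is no ∂_2, so H_1 ≅ Z^2.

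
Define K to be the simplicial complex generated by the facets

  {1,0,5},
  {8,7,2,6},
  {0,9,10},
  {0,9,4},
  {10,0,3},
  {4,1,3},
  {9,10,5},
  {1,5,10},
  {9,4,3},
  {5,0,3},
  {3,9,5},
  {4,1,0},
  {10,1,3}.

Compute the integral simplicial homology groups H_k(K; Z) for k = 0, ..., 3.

H_0 = Z^2,  H_1 = Z/2,  H_2 = 0,  H_3 = 0.

Order the vertices as 0 < 1 < 2 < 3 < 4 < 5 < 6 < 7 < 8 < 9 < 10. Listing each simplex with vertices in this order, K has dimension 3 with simplices:

  0-simplices (11): [0], [1], [2], [3], [4], [5], [6], [7], [8], [9], [10]
  1-simplices (24): (24 of them)
  2-simplices (16): [0,1,4], [0,1,5], [0,3,5], [0,3,10], [0,4,9], [0,9,10], [1,3,4], [1,3,10], [1,5,10], [2,6,7], [2,6,8], [2,7,8], [3,4,9], [3,5,9], [5,9,10], [6,7,8]
  3-simplices (1): [2,6,7,8]

giving chain groups C_0 ≅ Z^11, C_1 ≅ Z^24, C_2 ≅ Z^16, C_3 ≅ Z^1.

Boundary ∂_1: C_1 → C_0 maps an edge to its endpoints' difference, ∂[p,q] = q − p. For instance
  ∂[2,7] = [7] − [2].
As a 11×24 matrix over Z this has rank 9, with invariant factors (1,1,1,1,1,1,1,1,1).

Boundary ∂_2: C_2 → C_1 sends each 2-simplex [p,q,r] to [q,r] − [p,r] + [p,q]. For instance
  ∂[0,1,4] = [1,4] − [0,4] + [0,1],
  ∂[0,1,5] = [1,5] − [0,5] + [0,1].
The resulting 24×16 matrix has rank 15, and its Smith normal form has invariant factors (1,1,1,1,1,1,1,1,1,1,1,1,1,1,2).

Boundary ∂_3: C_3 → C_2 sends each 3-simplex σ to the alternating sum Σ_i (−1)^i (σ with its i-th vertex removed). For instance
  ∂[2,6,7,8] = [6,7,8] − [2,7,8] + [2,6,8] − [2,6,7].
As a 16×1 matrix over Z this has rank 1, with invariant factors (1).

Now H_k = ker ∂_k / im ∂_{k+1}, so:

  H_0: rank C_0 − rank ∂_1 = 11 − 9 = 2, and the invariant factors of ∂_1 are all 1, so H_0 ≅ Z^2.
  H_1: rank ker ∂_1 − rank ∂_2 = (24 − 9) − 15 = 0, and ∂_2 has invariant factor 2 > 1, so H_1 ≅ Z/2.
  H_2: rank ker ∂_2 − rank ∂_3 = (16 − 15) − 1 = 0, and the invariant factors of ∂_3 are all 1, so H_2 ≅ 0.
  H_3: rank ker ∂_3 − rank ∂_4 = (1 − 1) − 0 = 0, and there is no ∂_4, so H_3 ≅ 0.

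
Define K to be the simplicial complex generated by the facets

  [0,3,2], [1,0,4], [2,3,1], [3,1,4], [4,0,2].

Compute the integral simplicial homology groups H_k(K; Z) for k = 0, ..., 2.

Take the total order 0 < 1 < 2 < 3 < 4 on the vertex set. Then K (dimension 2) consists of the simplices:

  0-simplices (5): [0], [1], [2], [3], [4]
  1-simplices (10): [0,1], [0,2], [0,3], [0,4], [1,2], [1,3], [1,4], [2,3], [2,4], [3,4]
  2-simplices (5): [0,1,4], [0,2,3], [0,2,4], [1,2,3], [1,3,4]

so the chain groups are C_0 ≅ Z^5, C_1 ≅ Z^10, C_2 ≅ Z^5.

∂_1: C_1 → C_0 sends each edge [p,q] (with p < q) to q − p.
The resulting 5×10 matrix has rank 4, and its Smith normal form has invariant factors (1,1,1,1).

The boundary map ∂_2: C_2 → C_1 maps a triangle to the signed sum of its edges. For instance
  ∂[0,2,4] = [2,4] − [0,4] + [0,2],
  ∂[1,3,4] = [3,4] − [1,4] + [1,3].
The resulting 10×5 matrix has rank 5, and its Smith normal form has invariant factors (1,1,1,1,1).

Reading off H_k = ker ∂_k / im ∂_{k+1}:

  H_0: rank C_0 − rank ∂_1 = 5 − 4 = 1, and the invariant factors of ∂_1 are all 1, so H_0 ≅ Z.
  H_1: rank ker ∂_1 − rank ∂_2 = (10 − 4) − 5 = 1, and the invariant factors of ∂_2 are all 1, so H_1 ≅ Z.
  H_2: rank ker ∂_2 − rank ∂_3 = (5 − 5) − 0 = 0, and there is no ∂_3, so H_2 ≅ 0.

As a check, the Euler characteristic is 5 − 10 + 5 = 0, which agrees with 1 − 1 + 0 = 0.

H_0 = Z,  H_1 = Z,  H_2 = 0.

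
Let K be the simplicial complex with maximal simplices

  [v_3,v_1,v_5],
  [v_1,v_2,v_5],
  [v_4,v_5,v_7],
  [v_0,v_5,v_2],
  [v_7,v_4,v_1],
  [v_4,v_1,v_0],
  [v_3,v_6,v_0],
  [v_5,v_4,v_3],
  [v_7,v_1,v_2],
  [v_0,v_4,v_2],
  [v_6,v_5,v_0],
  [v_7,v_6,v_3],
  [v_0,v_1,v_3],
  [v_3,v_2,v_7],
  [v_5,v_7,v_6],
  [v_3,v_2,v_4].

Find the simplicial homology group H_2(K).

Order the vertices as v_0 < v_1 < v_2 < v_3 < v_4 < v_5 < v_6 < v_7. Listing each simplex with vertices in this order, K has dimension 2 with simplices:

  0-simplices (8): [v_0], [v_1], [v_2], [v_3], [v_4], [v_5], [v_6], [v_7]
  1-simplices (24): (24 of them)
  2-simplices (16): (16 of them)

Hence C_0 ≅ Z^8, C_1 ≅ Z^24, C_2 ≅ Z^16.

∂_1: C_1 → C_0 sends each edge [p,q] (with p < q) to q − p. For instance
  ∂[v_2,v_3] = [v_3] − [v_2].
The 8×24 boundary matrix has rank 7 and Smith normal form diag(1,1,1,1,1,1,1).

The boundary map ∂_2: C_2 → C_1 sends each 2-simplex [p,q,r] to [q,r] − [p,r] + [p,q]. For instance
  ∂[v_2,v_3,v_4] = [v_3,v_4] − [v_2,v_4] + [v_2,v_3],
  ∂[v_0,v_5,v_6] = [v_5,v_6] − [v_0,v_6] + [v_0,v_5].
The resulting 24×16 matrix has rank 15, and its Smith normal form has invariant factors (1,1,1,1,1,1,1,1,1,1,1,1,1,1,1).

Now H_k = ker ∂_k / im ∂_{k+1}, so:

  H_2: rank ker ∂_2 − rank ∂_3 = (16 − 15) − 0 = 1, and there is no ∂_3, so H_2 ≅ Z.

(K is a triangulation of the torus T^2.)

H_2 ≅ Z.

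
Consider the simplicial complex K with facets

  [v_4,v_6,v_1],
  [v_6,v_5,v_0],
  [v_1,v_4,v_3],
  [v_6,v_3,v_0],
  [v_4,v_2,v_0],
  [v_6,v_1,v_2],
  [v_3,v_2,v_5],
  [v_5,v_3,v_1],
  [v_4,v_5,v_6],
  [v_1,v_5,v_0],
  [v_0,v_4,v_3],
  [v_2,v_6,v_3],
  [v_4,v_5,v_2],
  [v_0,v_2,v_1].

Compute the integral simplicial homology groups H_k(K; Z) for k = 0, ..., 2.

H_0 ≅ Z,  H_1 ≅ Z^2,  H_2 ≅ Z.

We work with the vertex ordering v_0 < v_1 < v_2 < v_3 < v_4 < v_5 < v_6. The simplices of K, each written with vertices in increasing order, are:

  0-simplices (7): [v_0], [v_1], [v_2], [v_3], [v_4], [v_5], [v_6]
  1-simplices (21): (21 of them)
  2-simplices (14): (14 of them)

so the chain groups are C_0 ≅ Z^7, C_1 ≅ Z^21, C_2 ≅ Z^14.

Boundary ∂_1: C_1 → C_0 is given by ∂[p,q] = [q] − [p]. For instance
  ∂[v_0,v_5] = [v_5] − [v_0].
This gives a 7×21 integer matrix of rank 6; reducing to Smith normal form yields diagonal entries (1,1,1,1,1,1).

The boundary map ∂_2: C_2 → C_1 maps a triangle to the signed sum of its edges. For instance
  ∂[v_0,v_3,v_4] = [v_3,v_4] − [v_0,v_4] + [v_0,v_3],
  ∂[v_1,v_2,v_6] = [v_2,v_6] − [v_1,v_6] + [v_1,v_2].
As a 21×14 matrix over Z this has rank 13, with invariant factors (1,1,1,1,1,1,1,1,1,1,1,1,1).

From H_k ≅ ker(∂_k) / im(∂_{k+1}) we obtain:

  H_0: rank C_0 − rank ∂_1 = 7 − 6 = 1, and the invariant factors of ∂_1 are all 1, so H_0 ≅ Z.
  H_1: rank ker ∂_1 − rank ∂_2 = (21 − 6) − 13 = 2, and the invariant factors of ∂_2 are all 1, so H_1 ≅ Z^2.
  H_2: rank ker ∂_2 − rank ∂_3 = (14 − 13) − 0 = 1, and there is no ∂_3, so H_2 ≅ Z.

As a check, the Euler characteristic is 7 − 21 + 14 = 0, which agrees with 1 − 2 + 1 = 0.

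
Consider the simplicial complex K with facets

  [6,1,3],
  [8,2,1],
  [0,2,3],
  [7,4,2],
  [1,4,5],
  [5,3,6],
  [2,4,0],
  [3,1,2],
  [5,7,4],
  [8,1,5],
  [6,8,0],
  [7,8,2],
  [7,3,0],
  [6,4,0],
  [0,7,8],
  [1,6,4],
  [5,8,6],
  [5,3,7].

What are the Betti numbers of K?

K has 9 vertices, 27 edges, 18 triangles.
rank ∂_0 = 0, rank ∂_1 = 8 ⇒ b_0 = 9 − 0 − 8 = 1; all invariant factors of ∂_1 are 1 so no torsion. So H_0 ≅ Z.
rank ∂_1 = 8, rank ∂_2 = 18 ⇒ b_1 = 27 − 8 − 18 = 1; ∂_2 has invariant factor(s) [2] giving torsion. So H_1 ≅ Z ⊕ Z/2.
rank ∂_2 = 18, rank ∂_3 = 0 ⇒ b_2 = 18 − 18 − 0 = 0. So H_2 ≅ 0.

b_0 = 1, b_1 = 1, b_2 = 0.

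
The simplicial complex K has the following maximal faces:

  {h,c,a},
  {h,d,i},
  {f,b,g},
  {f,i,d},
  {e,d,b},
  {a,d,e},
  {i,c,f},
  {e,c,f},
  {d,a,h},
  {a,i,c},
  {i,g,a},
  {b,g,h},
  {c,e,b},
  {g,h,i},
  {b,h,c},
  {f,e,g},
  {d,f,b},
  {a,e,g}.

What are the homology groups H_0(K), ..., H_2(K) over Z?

Fix the vertex order a < b < c < d < e < f < g < h < i and write every simplex with vertices in increasing order. Then dim K = 2 and the simplices of K are:

  0-simplices (9): a, b, c, d, e, f, g, h, i
  1-simplices (27): ac, ad, ae, ag, ah, ai, bc, bd, be, bf, bg, bh, ce, cf, ch, ci, de, df, dh, di, ef, eg, fg, fi, gh, gi, hi
  2-simplices (18): ach, aci, ade, adh, aeg, agi, bce, bch, bde, bdf, bfg, bgh, cef, cfi, dfi, dhi, efg, ghi

Hence C_0 ≅ Z^9, C_1 ≅ Z^27, C_2 ≅ Z^18.

The boundary map ∂_1: C_1 → C_0 is given by ∂[p,q] = [q] − [p]. For instance
  ∂cf = f − c.
As a 9×27 matrix over Z this has rank 8, with invariant factors (1,1,1,1,1,1,1,1).

Boundary ∂_2: C_2 → C_1 sends each 2-simplex [p,q,r] to [q,r] − [p,r] + [p,q]. For instance
  ∂bfg = fg − bg + bf,
  ∂adh = dh − ah + ad.
As a 27×18 matrix over Z this has rank 18, with invariant factors (1,1,1,1,1,1,1,1,1,1,1,1,1,1,1,1,1,2).

From H_k ≅ ker(∂_k) / im(∂_{k+1}) we obtain:

  H_0: rank C_0 − rank ∂_1 = 9 − 8 = 1, and the invariant factors of ∂_1 are all 1, so H_0 ≅ Z.
  H_1: rank ker ∂_1 − rank ∂_2 = (27 − 8) − 18 = 1, and ∂_2 has invariant factor 2 > 1, so H_1 ≅ Z ⊕ Z/2.
  H_2: rank ker ∂_2 − rank ∂_3 = (18 − 18) − 0 = 0, and there is no ∂_3, so H_2 ≅ 0.

H_0 ≅ Z,  H_1 ≅ Z ⊕ Z/2,  H_2 = 0.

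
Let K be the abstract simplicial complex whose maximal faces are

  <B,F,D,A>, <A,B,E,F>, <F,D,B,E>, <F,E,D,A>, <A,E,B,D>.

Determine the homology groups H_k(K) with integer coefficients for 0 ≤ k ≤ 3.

H_0 ≅ Z,  H_1 = 0,  H_2 = 0,  H_3 ≅ Z.

K has 5 vertices, 10 edges, 10 triangles, 5 3-simplices.
rank ∂_0 = 0, rank ∂_1 = 4 ⇒ b_0 = 5 − 0 − 4 = 1; all invariant factors of ∂_1 are 1 so no torsion. So H_0 = Z.
rank ∂_1 = 4, rank ∂_2 = 6 ⇒ b_1 = 10 − 4 − 6 = 0; all invariant factors of ∂_2 are 1 so no torsion. So H_1 = 0.
rank ∂_2 = 6, rank ∂_3 = 4 ⇒ b_2 = 10 − 6 − 4 = 0; all invariant factors of ∂_3 are 1 so no torsion. So H_2 = 0.
rank ∂_3 = 4, rank ∂_4 = 0 ⇒ b_3 = 5 − 4 − 0 = 1. So H_3 = Z.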